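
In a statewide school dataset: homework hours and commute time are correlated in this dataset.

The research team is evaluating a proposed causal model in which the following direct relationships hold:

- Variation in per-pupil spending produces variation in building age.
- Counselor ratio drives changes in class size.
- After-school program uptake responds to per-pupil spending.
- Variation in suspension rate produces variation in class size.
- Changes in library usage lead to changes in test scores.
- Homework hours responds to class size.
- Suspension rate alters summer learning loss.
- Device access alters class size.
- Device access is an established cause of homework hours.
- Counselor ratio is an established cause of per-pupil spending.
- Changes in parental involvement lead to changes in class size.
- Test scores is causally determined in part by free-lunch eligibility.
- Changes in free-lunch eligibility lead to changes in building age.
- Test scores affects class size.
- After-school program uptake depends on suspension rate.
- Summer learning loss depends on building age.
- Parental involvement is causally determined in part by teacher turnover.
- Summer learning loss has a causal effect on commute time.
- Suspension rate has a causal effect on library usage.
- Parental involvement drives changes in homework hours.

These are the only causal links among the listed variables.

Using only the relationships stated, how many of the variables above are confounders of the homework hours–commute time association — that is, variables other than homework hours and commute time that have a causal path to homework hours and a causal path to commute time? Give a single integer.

The common causes are: counselor ratio (to homework hours via counselor ratio → class size → homework hours; to commute time via counselor ratio → per-pupil spending → building age → summer learning loss → commute time); free-lunch eligibility (to homework hours via free-lunch eligibility → test scores → class size → homework hours; to commute time via free-lunch eligibility → building age → summer learning loss → commute time); suspension rate (to homework hours via suspension rate → class size → homework hours; to commute time via suspension rate → summer learning loss → commute time).
Every other variable lacks a causal path to at least one of homework hours and commute time.

3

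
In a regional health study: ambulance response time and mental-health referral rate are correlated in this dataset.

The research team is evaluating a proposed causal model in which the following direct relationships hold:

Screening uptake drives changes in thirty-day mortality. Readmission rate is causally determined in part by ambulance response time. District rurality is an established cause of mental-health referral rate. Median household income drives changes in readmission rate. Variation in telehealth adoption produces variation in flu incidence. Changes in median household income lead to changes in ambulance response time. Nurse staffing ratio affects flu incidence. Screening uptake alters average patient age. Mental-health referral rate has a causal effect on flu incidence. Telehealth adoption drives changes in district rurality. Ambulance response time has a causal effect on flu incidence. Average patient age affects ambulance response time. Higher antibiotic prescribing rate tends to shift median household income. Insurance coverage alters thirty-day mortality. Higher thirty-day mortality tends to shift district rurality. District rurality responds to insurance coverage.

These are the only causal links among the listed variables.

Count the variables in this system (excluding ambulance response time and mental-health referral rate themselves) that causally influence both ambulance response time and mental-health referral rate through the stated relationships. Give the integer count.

1

The common causes are: screening uptake (to ambulance response time via screening uptake → average patient age → ambulance response time; to mental-health referral rate via screening uptake → thirty-day mortality → district rurality → mental-health referral rate).
Every other variable lacks a causal path to at least one of ambulance response time and mental-health referral rate.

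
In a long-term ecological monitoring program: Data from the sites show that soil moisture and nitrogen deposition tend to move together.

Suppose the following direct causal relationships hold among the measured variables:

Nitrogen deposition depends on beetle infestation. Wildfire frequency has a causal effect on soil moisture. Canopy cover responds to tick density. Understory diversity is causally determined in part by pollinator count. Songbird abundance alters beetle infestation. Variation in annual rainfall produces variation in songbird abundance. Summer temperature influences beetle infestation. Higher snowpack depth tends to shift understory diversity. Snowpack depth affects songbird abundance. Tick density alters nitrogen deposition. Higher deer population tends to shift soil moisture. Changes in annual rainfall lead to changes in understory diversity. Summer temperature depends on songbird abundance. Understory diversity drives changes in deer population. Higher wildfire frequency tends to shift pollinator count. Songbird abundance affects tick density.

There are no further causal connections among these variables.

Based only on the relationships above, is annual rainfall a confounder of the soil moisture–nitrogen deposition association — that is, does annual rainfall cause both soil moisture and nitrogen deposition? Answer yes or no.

Annual rainfall has a causal path to soil moisture (annual rainfall → understory diversity → deer population → soil moisture) and to nitrogen deposition (annual rainfall → songbird abundance → tick density → nitrogen deposition), so it is a common cause of both — a confounder.

yes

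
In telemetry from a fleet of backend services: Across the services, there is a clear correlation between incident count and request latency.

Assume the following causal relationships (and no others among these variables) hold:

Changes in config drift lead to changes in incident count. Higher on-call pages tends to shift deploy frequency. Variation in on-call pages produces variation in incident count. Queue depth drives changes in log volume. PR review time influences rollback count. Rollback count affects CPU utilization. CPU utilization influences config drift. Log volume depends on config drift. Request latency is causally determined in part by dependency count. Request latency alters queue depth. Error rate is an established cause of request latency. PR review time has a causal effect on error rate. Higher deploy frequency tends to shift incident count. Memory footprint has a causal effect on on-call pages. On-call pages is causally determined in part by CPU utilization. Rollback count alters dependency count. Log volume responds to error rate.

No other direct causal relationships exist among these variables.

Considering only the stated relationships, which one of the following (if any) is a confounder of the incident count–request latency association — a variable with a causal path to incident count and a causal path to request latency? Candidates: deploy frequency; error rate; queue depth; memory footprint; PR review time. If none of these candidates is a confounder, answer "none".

PR review time causes incident count (PR review time → rollback count → CPU utilization → config drift → incident count) and also causes request latency (PR review time → error rate → request latency); it is a common cause of both.
Each of the other candidates lacks a causal path to at least one of incident count and request latency, so they do not confound the relationship.

PR review time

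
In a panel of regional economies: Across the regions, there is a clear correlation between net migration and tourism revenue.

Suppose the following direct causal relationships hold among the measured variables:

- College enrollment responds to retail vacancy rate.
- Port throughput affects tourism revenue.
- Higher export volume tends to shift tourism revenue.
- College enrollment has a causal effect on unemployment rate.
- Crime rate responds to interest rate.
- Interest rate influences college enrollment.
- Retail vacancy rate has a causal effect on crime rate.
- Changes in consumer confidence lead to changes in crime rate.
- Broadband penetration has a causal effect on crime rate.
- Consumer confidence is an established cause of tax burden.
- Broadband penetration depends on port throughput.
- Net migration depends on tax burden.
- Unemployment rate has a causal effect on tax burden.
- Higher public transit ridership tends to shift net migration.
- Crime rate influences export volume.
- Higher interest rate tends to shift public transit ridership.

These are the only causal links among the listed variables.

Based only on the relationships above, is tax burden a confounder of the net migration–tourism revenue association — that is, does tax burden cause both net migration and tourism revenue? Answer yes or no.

Tax burden has no stated causal path to tourism revenue. A confounder must cause both variables, so tax burden does not qualify.

no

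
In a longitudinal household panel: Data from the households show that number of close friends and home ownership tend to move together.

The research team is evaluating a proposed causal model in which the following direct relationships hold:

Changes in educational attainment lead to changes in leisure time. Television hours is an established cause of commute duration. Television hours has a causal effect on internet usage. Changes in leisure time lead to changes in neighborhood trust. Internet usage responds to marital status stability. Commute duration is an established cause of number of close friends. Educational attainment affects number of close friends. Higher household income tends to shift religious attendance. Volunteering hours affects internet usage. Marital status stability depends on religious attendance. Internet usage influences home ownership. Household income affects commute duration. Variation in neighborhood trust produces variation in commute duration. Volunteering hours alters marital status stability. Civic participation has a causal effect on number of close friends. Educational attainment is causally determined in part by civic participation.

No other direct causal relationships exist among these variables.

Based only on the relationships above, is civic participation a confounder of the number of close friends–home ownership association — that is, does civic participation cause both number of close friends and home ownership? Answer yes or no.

Civic participation has no stated causal path to home ownership. A confounder must cause both variables, so civic participation does not qualify.

no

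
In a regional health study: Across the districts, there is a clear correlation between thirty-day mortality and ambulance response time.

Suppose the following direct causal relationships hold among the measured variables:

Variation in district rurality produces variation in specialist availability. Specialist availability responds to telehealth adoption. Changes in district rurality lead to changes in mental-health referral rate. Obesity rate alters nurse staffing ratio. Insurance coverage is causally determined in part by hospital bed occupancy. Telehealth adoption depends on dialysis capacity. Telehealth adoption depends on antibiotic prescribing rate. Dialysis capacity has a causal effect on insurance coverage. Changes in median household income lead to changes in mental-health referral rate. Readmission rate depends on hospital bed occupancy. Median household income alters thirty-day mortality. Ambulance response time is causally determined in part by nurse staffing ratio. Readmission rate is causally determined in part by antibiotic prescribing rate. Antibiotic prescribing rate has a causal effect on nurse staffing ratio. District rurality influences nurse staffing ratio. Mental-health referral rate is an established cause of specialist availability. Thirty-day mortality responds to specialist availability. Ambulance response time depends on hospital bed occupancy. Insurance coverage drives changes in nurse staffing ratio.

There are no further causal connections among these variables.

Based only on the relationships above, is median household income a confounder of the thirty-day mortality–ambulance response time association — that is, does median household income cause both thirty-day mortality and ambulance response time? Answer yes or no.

Median household income has no stated causal path to ambulance response time. A confounder must cause both variables, so median household income does not qualify.

no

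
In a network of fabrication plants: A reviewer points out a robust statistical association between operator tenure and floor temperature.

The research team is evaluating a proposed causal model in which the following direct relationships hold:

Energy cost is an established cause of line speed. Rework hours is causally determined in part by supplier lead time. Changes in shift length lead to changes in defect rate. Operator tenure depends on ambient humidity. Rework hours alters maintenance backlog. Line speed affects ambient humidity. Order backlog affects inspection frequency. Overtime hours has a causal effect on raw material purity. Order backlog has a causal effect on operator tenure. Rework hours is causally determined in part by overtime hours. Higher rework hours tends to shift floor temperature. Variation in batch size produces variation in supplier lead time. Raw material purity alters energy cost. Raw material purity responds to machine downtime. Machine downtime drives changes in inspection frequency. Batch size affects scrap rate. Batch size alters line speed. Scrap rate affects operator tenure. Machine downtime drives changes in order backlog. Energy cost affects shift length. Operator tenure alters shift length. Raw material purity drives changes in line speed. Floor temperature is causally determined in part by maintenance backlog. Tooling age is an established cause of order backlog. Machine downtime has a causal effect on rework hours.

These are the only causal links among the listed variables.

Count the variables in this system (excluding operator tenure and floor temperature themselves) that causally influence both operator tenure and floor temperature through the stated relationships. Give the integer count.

The common causes are: batch size (to operator tenure via batch size → scrap rate → operator tenure; to floor temperature via batch size → supplier lead time → rework hours → floor temperature); machine downtime (to operator tenure via machine downtime → order backlog → operator tenure; to floor temperature via machine downtime → rework hours → floor temperature); overtime hours (to operator tenure via overtime hours → raw material purity → line speed → ambient humidity → operator tenure; to floor temperature via overtime hours → rework hours → floor temperature).
Every other variable lacks a causal path to at least one of operator tenure and floor temperature.

3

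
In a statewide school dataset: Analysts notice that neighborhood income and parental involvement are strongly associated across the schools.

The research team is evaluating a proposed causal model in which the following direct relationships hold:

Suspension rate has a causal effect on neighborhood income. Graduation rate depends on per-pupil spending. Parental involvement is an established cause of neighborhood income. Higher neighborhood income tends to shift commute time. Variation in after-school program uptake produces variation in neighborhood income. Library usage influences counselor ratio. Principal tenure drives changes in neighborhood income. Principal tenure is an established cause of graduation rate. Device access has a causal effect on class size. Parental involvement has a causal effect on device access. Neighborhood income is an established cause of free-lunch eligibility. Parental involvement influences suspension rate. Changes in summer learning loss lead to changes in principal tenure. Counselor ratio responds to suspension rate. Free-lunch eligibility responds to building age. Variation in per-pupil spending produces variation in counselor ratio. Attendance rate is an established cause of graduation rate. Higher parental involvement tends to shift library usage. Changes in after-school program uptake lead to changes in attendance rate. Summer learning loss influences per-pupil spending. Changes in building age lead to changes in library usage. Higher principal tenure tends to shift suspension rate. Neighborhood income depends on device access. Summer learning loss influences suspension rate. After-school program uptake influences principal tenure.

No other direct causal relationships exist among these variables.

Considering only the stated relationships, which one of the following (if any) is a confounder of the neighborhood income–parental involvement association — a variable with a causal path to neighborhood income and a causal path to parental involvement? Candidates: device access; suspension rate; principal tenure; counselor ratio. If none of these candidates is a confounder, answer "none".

None of the listed candidates has causal paths to both neighborhood income and parental involvement in the stated relationships, so none is a common cause.

none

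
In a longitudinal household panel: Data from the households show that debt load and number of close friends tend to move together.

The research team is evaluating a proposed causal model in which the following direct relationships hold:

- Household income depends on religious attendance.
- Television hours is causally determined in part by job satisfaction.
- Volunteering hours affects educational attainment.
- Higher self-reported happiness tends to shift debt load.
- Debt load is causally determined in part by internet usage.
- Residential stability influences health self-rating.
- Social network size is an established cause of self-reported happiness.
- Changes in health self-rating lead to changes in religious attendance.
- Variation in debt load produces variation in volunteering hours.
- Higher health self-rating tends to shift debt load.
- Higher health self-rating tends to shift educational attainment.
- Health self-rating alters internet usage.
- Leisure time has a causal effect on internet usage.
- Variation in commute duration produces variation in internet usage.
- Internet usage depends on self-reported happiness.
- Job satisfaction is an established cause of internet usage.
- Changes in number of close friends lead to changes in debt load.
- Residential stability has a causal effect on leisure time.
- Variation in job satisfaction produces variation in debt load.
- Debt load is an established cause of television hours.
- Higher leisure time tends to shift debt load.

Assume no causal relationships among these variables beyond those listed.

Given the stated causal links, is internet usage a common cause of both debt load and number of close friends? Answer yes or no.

no

Internet usage has no stated causal path to number of close friends. A confounder must cause both variables, so internet usage does not qualify.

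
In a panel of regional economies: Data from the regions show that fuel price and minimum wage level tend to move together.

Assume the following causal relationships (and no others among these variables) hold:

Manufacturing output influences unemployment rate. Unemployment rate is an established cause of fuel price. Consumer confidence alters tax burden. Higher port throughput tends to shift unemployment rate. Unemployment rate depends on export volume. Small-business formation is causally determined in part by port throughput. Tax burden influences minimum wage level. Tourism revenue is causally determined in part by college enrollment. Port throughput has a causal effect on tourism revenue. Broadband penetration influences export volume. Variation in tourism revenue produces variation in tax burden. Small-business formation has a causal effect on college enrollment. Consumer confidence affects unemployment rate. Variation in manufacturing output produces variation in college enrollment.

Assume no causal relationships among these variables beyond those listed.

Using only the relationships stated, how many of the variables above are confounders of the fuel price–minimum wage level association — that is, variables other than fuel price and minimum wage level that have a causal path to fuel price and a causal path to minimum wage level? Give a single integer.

The common causes are: consumer confidence (to fuel price via consumer confidence → unemployment rate → fuel price; to minimum wage level via consumer confidence → tax burden → minimum wage level); manufacturing output (to fuel price via manufacturing output → unemployment rate → fuel price; to minimum wage level via manufacturing output → college enrollment → tourism revenue → tax burden → minimum wage level); port throughput (to fuel price via port throughput → unemployment rate → fuel price; to minimum wage level via port throughput → tourism revenue → tax burden → minimum wage level).
Every other variable lacks a causal path to at least one of fuel price and minimum wage level.

3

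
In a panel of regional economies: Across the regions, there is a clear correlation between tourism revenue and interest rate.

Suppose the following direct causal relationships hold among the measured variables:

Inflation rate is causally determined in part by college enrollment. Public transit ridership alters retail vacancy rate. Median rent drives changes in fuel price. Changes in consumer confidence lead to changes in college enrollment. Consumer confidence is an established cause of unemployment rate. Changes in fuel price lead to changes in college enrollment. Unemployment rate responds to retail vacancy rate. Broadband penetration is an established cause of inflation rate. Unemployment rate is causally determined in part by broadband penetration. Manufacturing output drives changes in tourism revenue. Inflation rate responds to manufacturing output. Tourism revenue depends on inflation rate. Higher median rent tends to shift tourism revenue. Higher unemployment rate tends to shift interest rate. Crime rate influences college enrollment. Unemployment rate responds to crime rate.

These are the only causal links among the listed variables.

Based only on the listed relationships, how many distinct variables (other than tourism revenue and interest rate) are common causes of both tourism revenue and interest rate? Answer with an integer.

The common causes are: broadband penetration (to tourism revenue via broadband penetration → inflation rate → tourism revenue; to interest rate via broadband penetration → unemployment rate → interest rate); consumer confidence (to tourism revenue via consumer confidence → college enrollment → inflation rate → tourism revenue; to interest rate via consumer confidence → unemployment rate → interest rate); crime rate (to tourism revenue via crime rate → college enrollment → inflation rate → tourism revenue; to interest rate via crime rate → unemployment rate → interest rate).
Every other variable lacks a causal path to at least one of tourism revenue and interest rate.

3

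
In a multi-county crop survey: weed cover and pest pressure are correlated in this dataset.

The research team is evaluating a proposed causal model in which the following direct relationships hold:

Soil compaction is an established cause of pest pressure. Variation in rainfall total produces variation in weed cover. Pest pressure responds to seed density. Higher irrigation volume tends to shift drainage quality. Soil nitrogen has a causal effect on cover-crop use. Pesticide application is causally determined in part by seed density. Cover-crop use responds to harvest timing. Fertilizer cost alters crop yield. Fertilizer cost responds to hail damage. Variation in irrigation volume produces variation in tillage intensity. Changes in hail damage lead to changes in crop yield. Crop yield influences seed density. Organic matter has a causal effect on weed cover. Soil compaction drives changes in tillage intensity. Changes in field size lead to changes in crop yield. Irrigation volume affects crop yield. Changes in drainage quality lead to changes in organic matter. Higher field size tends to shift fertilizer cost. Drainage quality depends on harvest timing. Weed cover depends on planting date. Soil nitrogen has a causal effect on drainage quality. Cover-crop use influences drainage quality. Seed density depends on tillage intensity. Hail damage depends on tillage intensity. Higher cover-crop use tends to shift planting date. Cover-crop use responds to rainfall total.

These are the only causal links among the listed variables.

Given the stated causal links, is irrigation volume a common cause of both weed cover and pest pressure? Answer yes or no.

Irrigation volume has a causal path to weed cover (irrigation volume → drainage quality → organic matter → weed cover) and to pest pressure (irrigation volume → tillage intensity → seed density → pest pressure), so it is a common cause of both — a confounder.

yes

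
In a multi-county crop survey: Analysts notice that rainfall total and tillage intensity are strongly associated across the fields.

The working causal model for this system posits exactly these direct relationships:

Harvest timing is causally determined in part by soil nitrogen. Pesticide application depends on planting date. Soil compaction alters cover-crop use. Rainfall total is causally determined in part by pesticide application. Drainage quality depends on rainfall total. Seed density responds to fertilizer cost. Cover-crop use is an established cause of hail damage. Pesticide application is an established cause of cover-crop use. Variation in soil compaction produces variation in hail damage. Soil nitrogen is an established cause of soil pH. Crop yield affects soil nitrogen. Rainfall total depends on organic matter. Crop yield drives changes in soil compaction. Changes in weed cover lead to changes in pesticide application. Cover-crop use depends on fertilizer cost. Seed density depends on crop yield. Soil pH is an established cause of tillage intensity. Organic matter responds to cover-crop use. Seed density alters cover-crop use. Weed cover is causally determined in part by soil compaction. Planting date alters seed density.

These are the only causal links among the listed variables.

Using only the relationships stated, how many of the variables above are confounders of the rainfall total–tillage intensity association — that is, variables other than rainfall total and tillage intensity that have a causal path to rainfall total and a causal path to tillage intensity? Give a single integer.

The common causes are: crop yield (to rainfall total via crop yield → seed density → cover-crop use → organic matter → rainfall total; to tillage intensity via crop yield → soil nitrogen → soil pH → tillage intensity).
Every other variable lacks a causal path to at least one of rainfall total and tillage intensity.

1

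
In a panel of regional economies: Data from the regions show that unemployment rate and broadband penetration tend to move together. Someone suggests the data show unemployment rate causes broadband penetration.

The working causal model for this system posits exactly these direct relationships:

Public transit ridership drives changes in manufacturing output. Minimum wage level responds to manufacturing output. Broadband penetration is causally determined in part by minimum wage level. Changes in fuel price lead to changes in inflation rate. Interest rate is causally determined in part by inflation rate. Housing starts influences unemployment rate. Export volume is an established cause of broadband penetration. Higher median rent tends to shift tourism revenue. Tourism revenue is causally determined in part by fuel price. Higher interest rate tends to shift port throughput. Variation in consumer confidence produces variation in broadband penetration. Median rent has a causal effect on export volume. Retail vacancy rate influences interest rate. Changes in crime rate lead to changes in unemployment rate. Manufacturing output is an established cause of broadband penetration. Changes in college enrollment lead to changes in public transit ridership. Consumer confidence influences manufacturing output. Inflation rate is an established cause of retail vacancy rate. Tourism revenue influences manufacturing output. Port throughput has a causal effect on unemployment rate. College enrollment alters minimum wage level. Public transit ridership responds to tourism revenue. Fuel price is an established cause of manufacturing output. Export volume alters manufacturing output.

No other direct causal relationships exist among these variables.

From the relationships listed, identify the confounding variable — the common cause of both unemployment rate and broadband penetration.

fuel price

Fuel price has a causal path to unemployment rate (fuel price → inflation rate → interest rate → port throughput → unemployment rate) and a separate causal path to broadband penetration (fuel price → manufacturing output → broadband penetration), so it is a common cause of both.
No stated relationship gives unemployment rate a causal route to broadband penetration, so the correlation is explained by the shared upstream cause rather than a direct effect.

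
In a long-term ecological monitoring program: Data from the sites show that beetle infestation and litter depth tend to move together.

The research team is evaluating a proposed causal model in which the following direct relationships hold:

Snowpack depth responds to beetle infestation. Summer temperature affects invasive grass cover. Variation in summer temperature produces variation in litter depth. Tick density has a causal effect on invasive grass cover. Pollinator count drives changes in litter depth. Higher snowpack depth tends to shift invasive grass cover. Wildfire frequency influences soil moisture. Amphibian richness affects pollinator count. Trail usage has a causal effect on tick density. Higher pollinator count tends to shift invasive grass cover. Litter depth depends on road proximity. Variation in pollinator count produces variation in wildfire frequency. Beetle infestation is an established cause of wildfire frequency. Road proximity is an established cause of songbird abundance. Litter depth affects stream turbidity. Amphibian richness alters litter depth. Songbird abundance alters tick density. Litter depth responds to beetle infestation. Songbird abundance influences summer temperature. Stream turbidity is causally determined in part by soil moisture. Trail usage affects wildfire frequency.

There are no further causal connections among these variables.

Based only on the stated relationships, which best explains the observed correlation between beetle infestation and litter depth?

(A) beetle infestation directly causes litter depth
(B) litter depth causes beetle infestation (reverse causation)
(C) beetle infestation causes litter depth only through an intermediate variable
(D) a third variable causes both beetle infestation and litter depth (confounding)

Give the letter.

There is a stated direct causal link beetle infestation → litter depth, and no variable causes both beetle infestation and litter depth, so the correlation reflects direct causation.

A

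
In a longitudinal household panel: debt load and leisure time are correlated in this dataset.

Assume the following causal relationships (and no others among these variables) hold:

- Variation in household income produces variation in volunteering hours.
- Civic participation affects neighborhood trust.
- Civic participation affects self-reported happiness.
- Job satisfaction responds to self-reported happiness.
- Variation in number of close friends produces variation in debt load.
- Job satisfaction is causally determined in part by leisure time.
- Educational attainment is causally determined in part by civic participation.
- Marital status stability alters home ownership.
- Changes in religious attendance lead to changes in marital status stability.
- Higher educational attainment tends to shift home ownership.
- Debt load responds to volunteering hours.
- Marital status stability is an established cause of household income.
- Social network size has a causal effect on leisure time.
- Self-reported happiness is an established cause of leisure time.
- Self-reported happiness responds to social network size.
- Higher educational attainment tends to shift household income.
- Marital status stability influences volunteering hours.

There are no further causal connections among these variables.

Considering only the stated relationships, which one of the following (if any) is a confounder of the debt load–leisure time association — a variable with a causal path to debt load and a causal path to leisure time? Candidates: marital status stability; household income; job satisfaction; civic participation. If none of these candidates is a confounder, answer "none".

civic participation

Civic participation causes debt load (civic participation → educational attainment → household income → volunteering hours → debt load) and also causes leisure time (civic participation → self-reported happiness → leisure time); it is a common cause of both.
Each of the other candidates lacks a causal path to at least one of debt load and leisure time, so they do not confound the relationship.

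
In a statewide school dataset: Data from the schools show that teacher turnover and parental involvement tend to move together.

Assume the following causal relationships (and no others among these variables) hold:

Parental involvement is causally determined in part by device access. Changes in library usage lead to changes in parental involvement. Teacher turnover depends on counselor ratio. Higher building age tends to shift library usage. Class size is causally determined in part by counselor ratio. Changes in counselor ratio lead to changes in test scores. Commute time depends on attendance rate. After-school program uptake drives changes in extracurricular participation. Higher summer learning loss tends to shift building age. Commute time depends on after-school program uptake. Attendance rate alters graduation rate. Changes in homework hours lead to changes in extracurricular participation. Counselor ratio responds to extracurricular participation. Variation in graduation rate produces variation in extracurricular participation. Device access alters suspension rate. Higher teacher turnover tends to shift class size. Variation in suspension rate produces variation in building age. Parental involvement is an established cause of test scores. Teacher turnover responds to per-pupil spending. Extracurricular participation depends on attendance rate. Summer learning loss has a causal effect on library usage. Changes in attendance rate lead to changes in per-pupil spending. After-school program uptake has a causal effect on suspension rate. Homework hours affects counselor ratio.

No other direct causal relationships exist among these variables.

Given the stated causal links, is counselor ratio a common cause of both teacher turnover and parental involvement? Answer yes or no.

Counselor ratio has no stated causal path to parental involvement. A confounder must cause both variables, so counselor ratio does not qualify.

no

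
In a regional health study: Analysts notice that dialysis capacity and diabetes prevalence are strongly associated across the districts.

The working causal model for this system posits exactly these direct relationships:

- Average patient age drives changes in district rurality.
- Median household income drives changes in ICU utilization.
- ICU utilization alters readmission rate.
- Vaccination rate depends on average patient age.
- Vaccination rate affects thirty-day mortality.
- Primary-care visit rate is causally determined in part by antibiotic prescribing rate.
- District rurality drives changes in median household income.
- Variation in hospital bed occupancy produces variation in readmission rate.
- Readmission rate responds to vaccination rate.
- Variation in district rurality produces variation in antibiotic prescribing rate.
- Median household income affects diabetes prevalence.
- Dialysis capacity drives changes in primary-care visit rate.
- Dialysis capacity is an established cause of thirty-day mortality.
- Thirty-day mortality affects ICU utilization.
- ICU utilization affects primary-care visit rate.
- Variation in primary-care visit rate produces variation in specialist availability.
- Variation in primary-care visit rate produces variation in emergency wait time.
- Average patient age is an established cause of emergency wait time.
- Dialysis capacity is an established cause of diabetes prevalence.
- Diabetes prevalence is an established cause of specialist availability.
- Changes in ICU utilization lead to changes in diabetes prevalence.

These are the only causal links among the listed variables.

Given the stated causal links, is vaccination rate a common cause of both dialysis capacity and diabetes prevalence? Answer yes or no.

Vaccination rate has no stated causal path to dialysis capacity. A confounder must cause both variables, so vaccination rate does not qualify.

no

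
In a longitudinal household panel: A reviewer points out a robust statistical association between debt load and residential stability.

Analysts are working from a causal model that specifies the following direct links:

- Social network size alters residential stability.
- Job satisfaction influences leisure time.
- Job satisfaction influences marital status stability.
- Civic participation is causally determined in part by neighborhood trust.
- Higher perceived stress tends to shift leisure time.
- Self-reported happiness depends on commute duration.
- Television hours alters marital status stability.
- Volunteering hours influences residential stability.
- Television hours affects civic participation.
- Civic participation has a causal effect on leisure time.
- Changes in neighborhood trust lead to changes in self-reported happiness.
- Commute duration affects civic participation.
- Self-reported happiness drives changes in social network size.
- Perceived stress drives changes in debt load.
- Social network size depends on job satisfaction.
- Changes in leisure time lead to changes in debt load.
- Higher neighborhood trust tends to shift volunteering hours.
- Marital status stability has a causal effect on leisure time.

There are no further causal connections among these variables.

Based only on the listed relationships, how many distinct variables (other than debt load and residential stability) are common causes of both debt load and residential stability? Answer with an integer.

3

The common causes are: commute duration (to debt load via commute duration → civic participation → leisure time → debt load; to residential stability via commute duration → self-reported happiness → social network size → residential stability); job satisfaction (to debt load via job satisfaction → leisure time → debt load; to residential stability via job satisfaction → social network size → residential stability); neighborhood trust (to debt load via neighborhood trust → civic participation → leisure time → debt load; to residential stability via neighborhood trust → volunteering hours → residential stability).
Every other variable lacks a causal path to at least one of debt load and residential stability.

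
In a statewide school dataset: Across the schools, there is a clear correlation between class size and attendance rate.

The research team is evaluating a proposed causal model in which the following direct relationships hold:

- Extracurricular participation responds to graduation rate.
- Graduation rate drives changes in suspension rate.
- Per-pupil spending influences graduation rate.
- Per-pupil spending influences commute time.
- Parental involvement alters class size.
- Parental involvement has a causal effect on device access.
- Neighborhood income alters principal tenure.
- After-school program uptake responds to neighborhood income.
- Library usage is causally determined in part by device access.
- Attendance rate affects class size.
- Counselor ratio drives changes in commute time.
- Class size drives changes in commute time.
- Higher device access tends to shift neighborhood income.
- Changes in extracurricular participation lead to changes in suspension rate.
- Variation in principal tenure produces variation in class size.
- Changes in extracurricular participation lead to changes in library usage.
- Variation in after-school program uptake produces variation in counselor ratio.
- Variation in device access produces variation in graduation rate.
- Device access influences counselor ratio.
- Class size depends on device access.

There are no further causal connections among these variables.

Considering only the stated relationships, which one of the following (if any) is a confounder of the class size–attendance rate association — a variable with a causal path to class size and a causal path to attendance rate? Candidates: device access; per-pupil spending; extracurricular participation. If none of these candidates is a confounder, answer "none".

None of the listed candidates has causal paths to both class size and attendance rate in the stated relationships, so none is a common cause.

none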